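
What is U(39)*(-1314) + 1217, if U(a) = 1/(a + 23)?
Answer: 37070/31 ≈ 1195.8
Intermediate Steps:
U(a) = 1/(23 + a)
U(39)*(-1314) + 1217 = -1314/(23 + 39) + 1217 = -1314/62 + 1217 = (1/62)*(-1314) + 1217 = -657/31 + 1217 = 37070/31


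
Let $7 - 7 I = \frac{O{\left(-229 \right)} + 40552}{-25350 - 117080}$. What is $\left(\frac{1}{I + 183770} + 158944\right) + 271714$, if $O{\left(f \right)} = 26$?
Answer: $\frac{39452916432398257}{91610782644} \approx 4.3066 \cdot 10^{5}$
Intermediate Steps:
$I = \frac{518794}{498505}$ ($I = 1 - \frac{\left(26 + 40552\right) \frac{1}{-25350 - 117080}}{7} = 1 - \frac{40578 \frac{1}{-142430}}{7} = 1 - \frac{40578 \left(- \frac{1}{142430}\right)}{7} = 1 - - \frac{20289}{498505} = 1 + \frac{20289}{498505} = \frac{518794}{498505} \approx 1.0407$)
$\left(\frac{1}{I + 183770} + 158944\right) + 271714 = \left(\frac{1}{\frac{518794}{498505} + 183770} + 158944\right) + 271714 = \left(\frac{1}{\frac{91610782644}{498505}} + 158944\right) + 271714 = \left(\frac{498505}{91610782644} + 158944\right) + 271714 = \frac{14560984237066441}{91610782644} + 271714 = \frac{39452916432398257}{91610782644}$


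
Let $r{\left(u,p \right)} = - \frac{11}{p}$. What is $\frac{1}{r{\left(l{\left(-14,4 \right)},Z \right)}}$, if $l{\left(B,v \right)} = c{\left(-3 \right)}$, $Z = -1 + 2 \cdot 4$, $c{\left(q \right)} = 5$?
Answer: $- \frac{7}{11} \approx -0.63636$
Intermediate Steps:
$Z = 7$ ($Z = -1 + 8 = 7$)
$l{\left(B,v \right)} = 5$
$\frac{1}{r{\left(l{\left(-14,4 \right)},Z \right)}} = \frac{1}{\left(-11\right) \frac{1}{7}} = \frac{1}{- \frac{11}{7}} = - \frac{7}{11}$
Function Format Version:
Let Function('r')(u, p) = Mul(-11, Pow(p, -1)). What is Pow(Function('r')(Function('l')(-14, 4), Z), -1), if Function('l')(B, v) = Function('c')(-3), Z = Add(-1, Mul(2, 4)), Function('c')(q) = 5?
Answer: Rational(-7, 11) ≈ -0.63636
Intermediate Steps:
Z = 7 (Z = Add(-1, 8) = 7)
Function('l')(B, v) = 5
Pow(Function('r')(Function('l')(-14, 4), Z), -1) = Pow(Mul(-11, Pow(7, -1)), -1) = Pow(Mul(-11, Rational(1, 7)), -1) = Pow(Rational(-11, 7), -1) = Rational(-7, 11)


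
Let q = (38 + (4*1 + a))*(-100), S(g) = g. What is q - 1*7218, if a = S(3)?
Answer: -11718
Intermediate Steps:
a = 3
q = -4500 (q = (38 + (4*1 + 3))*(-100) = (38 + (4 + 3))*(-100) = (38 + 7)*(-100) = 45*(-100) = -4500)
q - 1*7218 = -4500 - 1*7218 = -4500 - 7218 = -11718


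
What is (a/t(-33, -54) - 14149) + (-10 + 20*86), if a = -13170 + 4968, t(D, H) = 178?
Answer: -1111172/89 ≈ -12485.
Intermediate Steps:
a = -8202
(a/t(-33, -54) - 14149) + (-10 + 20*86) = (-8202/178 - 14149) + (-10 + 20*86) = (-8202*1/178 - 14149) + (-10 + 1720) = (-4101/89 - 14149) + 1710 = -1263362/89 + 1710 = -1111172/89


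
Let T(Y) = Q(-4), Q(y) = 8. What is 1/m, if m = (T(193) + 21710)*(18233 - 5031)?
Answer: 1/286721036 ≈ 3.4877e-9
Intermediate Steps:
T(Y) = 8
m = 286721036 (m = (8 + 21710)*(18233 - 5031) = 21718*13202 = 286721036)
1/m = 1/286721036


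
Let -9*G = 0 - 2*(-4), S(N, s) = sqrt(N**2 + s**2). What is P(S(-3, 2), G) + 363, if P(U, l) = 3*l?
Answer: 1081/3 ≈ 360.33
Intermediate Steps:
G = -8/9 (G = -(0 - 2*(-4))/9 = -(0 + 8)/9 = -1/9*8 = -8/9 ≈ -0.88889)
P(S(-3, 2), G) + 363 = 3*(-8/9) + 363 = -8/3 + 363 = 1081/3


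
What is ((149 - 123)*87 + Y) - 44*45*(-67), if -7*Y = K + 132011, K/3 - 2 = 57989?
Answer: 91210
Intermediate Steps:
K = 173973 (K = 6 + 3*57989 = 6 + 173967 = 173973)
Y = -43712 (Y = -(173973 + 132011)/7 = -⅐*305984 = -43712)
((149 - 123)*87 + Y) - 44*45*(-67) = ((149 - 123)*87 - 43712) - 44*45*(-67) = (26*87 - 43712) - 1980*(-67) = (2262 - 43712) + 132660 = -41450 + 132660 = 91210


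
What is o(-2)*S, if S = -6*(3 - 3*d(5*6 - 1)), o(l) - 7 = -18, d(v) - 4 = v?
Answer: -6336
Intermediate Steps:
d(v) = 4 + v
o(l) = -11 (o(l) = 7 - 18 = -11)
S = 576 (S = -6*(3 - 3*(4 + (5*6 - 1))) = -6*(3 - 3*(4 + (30 - 1))) = -6*(3 - 3*(4 + 29)) = -6*(3 - 3*33) = -6*(3 - 99) = -6*(-96) = 576)
o(-2)*S = -11*576 = -6336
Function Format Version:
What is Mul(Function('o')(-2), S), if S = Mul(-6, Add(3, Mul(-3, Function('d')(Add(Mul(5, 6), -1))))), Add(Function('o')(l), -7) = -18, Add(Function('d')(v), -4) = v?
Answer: -6336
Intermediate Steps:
Function('d')(v) = Add(4, v)
Function('o')(l) = -11 (Function('o')(l) = Add(7, -18) = -11)
S = 576 (S = Mul(-6, Add(3, Mul(-3, Add(4, Add(Mul(5, 6), -1))))) = Mul(-6, Add(3, Mul(-3, Add(4, Add(30, -1))))) = Mul(-6, Add(3, Mul(-3, Add(4, 29)))) = Mul(-6, Add(3, Mul(-3, 33))) = Mul(-6, Add(3, -99)) = Mul(-6, -96) = 576)
Mul(Function('o')(-2), S) = Mul(-11, 576) = -6336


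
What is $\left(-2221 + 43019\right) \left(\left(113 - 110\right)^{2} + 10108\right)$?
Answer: $412753366$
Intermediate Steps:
$\left(-2221 + 43019\right) \left(\left(113 - 110\right)^{2} + 10108\right) = 40798 \left(3^{2} + 10108\right) = 40798 \left(9 + 10108\right) = 40798 \cdot 10117 = 412753366$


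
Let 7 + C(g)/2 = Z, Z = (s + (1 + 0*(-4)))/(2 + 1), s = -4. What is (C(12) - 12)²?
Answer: 784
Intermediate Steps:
Z = -1 (Z = (-4 + (1 + 0*(-4)))/(2 + 1) = (-4 + (1 + 0))/3 = (-4 + 1)*(⅓) = -3*⅓ = -1)
C(g) = -16 (C(g) = -14 + 2*(-1) = -14 - 2 = -16)
(C(12) - 12)² = (-16 - 12)² = (-28)² = 784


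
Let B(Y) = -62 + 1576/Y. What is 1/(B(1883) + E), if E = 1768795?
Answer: 1883/3330525815 ≈ 5.6538e-7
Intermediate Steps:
1/(B(1883) + E) = 1/((-62 + 1576/1883) + 1768795) = 1/(-115170/1883 + 1768795) = 1/(3330525815/1883) = 1883/3330525815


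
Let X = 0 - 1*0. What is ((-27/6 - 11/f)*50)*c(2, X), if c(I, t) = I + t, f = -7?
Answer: -2050/7 ≈ -292.86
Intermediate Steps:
X = 0 (X = 0 + 0 = 0)
((-27/6 - 11/f)*50)*c(2, X) = ((-27/6 - 11/(-7))*50)*(2 + 0) = ((-27*1/6 - 11*(-1/7))*50)*2 = ((-9/2 + 11/7)*50)*2 = -41/14*50*2 = -1025/7*2 = -2050/7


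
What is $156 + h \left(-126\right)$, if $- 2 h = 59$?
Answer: $3873$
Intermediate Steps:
$h = - \frac{59}{2}$ ($h = \left(- \frac{1}{2}\right) 59 = - \frac{59}{2} \approx -29.5$)
$156 + h \left(-126\right) = 156 - -3717 = 156 + 3717 = 3873$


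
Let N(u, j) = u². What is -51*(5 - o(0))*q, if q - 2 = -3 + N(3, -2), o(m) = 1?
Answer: -1632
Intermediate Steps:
q = 8 (q = 2 + (-3 + 3²) = 2 + (-3 + 9) = 2 + 6 = 8)
-51*(5 - o(0))*q = -51*(5 - 1*1)*8 = -51*(5 - 1)*8 = -204*8 = -51*32 = -1632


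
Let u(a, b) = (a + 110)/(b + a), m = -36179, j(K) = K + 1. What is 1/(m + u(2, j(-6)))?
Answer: -3/108649 ≈ -2.7612e-5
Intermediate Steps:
j(K) = 1 + K
u(a, b) = (110 + a)/(a + b)
1/(m + u(2, j(-6))) = 1/(-36179 + (110 + 2)/(2 + (1 - 6))) = 1/(-36179 + 112/(2 - 5)) = 1/(-36179 + 112/(-3)) = 1/(-36179 - 1/3*112) = 1/(-36179 - 112/3) = 1/(-108649/3) = -3/108649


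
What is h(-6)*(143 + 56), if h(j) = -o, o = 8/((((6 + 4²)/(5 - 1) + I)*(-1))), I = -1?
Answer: 3184/9 ≈ 353.78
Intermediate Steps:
o = -16/9 (o = 8/((((6 + 4²)/(5 - 1) - 1)*(-1))) = 8/((((6 + 16)/4 - 1)*(-1))) = 8/(((22*(¼) - 1)*(-1))) = 8/(((11/2 - 1)*(-1))) = 8/(((9/2)*(-1))) = 8/(-9/2) = 8*(-2/9) = -16/9 ≈ -1.7778)
h(j) = 16/9 (h(j) = -1*(-16/9) = 16/9)
h(-6)*(143 + 56) = 16*(143 + 56)/9 = (16/9)*199 = 3184/9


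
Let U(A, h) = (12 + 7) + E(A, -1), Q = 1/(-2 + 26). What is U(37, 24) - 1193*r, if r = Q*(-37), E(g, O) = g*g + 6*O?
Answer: 77309/24 ≈ 3221.2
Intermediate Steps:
E(g, O) = g**2 + 6*O
Q = 1/24 ≈ 0.041667
U(A, h) = 13 + A**2 (U(A, h) = (12 + 7) + (A**2 + 6*(-1)) = 19 + (A**2 - 6) = 19 + (-6 + A**2) = 13 + A**2)
r = -37/24 (r = (1/24)*(-37) = -37/24 ≈ -1.5417)
U(37, 24) - 1193*r = (13 + 37**2) - 1193*(-37/24) = (13 + 1369) + 44141/24 = 1382 + 44141/24 = 77309/24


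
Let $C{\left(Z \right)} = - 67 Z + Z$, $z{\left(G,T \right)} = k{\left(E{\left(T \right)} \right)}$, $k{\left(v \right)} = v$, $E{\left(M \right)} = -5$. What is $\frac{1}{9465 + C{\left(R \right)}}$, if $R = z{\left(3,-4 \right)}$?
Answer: $\frac{1}{9795} \approx 0.00010209$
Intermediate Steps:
$z{\left(G,T \right)} = -5$
$R = -5$
$C{\left(Z \right)} = - 66 Z$
$\frac{1}{9465 + C{\left(R \right)}} = \frac{1}{9465 - -330} = \frac{1}{9465 + 330} = \frac{1}{9795}$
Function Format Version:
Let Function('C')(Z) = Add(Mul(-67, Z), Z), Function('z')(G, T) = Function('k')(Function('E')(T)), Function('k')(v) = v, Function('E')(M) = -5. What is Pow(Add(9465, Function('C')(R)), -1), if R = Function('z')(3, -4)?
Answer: Rational(1, 9795) ≈ 0.00010209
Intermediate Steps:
Function('z')(G, T) = -5
R = -5
Function('C')(Z) = Mul(-66, Z)
Pow(Add(9465, Function('C')(R)), -1) = Pow(Add(9465, Mul(-66, -5)), -1) = Pow(Add(9465, 330), -1) = Pow(9795, -1) = Rational(1, 9795)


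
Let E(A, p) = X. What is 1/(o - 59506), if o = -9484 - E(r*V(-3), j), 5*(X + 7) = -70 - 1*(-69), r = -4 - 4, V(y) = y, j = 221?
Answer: -5/344914 ≈ -1.4496e-5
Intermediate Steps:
r = -8
X = -36/5 (X = -7 + (-70 - 1*(-69))/5 = -7 + (-70 + 69)/5 = -7 + (1/5)*(-1) = -7 - 1/5 = -36/5 ≈ -7.2000)
E(A, p) = -36/5
o = -47384/5 (o = -9484 - 1*(-36/5) = -9484 + 36/5 = -47384/5 ≈ -9476.8)
1/(o - 59506) = 1/(-47384/5 - 59506) = 1/(-344914/5) = -5/344914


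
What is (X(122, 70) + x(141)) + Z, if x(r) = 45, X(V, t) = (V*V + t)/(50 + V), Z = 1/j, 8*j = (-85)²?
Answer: 81982763/621350 ≈ 131.94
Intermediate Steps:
j = 7225/8 (j = (⅛)*(-85)² = (⅛)*7225 = 7225/8 ≈ 903.13)
Z = 8/7225 (Z = 1/(7225/8) = 8/7225 ≈ 0.0011073)
X(V, t) = (t + V²)/(50 + V) (X(V, t) = (V² + t)/(50 + V) = (t + V²)/(50 + V))
(X(122, 70) + x(141)) + Z = ((70 + 122²)/(50 + 122) + 45) + 8/7225 = ((70 + 14884)/172 + 45) + 8/7225 = ((1/172)*14954 + 45) + 8/7225 = (7477/86 + 45) + 8/7225 = 11347/86 + 8/7225 = 81982763/621350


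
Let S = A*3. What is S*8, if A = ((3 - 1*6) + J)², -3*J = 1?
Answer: 800/3 ≈ 266.67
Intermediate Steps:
J = -⅓ (J = -⅓*1 = -⅓ ≈ -0.33333)
A = 100/9 (A = ((3 - 1*6) - ⅓)² = ((3 - 6) - ⅓)² = (-3 - ⅓)² = (-10/3)² = 100/9 ≈ 11.111)
S = 100/3 (S = (100/9)*3 = 100/3 ≈ 33.333)
S*8 = (100/3)*8 = 800/3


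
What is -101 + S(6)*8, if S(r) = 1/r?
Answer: -299/3 ≈ -99.667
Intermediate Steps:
S(r) = 1/r
-101 + S(6)*8 = -101 + 8/6 = -101 + (1/6)*8 = -101 + 4/3 = -299/3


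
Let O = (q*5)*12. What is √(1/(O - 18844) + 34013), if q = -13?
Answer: √3274613270566/9812 ≈ 184.43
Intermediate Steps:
O = -780 (O = -13*5*12 = -65*12 = -780)
√(1/(O - 18844) + 34013) = √(1/(-780 - 18844) + 34013) = √(1/(-19624) + 34013) = √(-1/19624 + 34013) = √(667471111/19624) = √3274613270566/9812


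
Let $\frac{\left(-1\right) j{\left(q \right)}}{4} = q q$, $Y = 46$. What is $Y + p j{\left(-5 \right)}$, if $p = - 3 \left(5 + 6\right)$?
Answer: $3346$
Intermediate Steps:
$j{\left(q \right)} = - 4 q^{2}$ ($j{\left(q \right)} = - 4 q q = - 4 q^{2}$)
$p = -33$ ($p = \left(-3\right) 11 = -33$)
$Y + p j{\left(-5 \right)} = 46 - 33 \left(- 4 \left(-5\right)^{2}\right) = 46 - 33 \left(\left(-4\right) 25\right) = 46 - -3300 = 46 + 3300 = 3346$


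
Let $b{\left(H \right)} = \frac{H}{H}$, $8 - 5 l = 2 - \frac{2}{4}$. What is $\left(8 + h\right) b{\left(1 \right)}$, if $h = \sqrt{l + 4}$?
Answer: $8 + \frac{\sqrt{530}}{10} \approx 10.302$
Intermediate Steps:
$l = \frac{13}{10}$ ($l = \frac{8}{5} - \frac{2 - \frac{2}{4}}{5} = \frac{8}{5} - \frac{2 - 2 \cdot \frac{1}{4}}{5} = \frac{8}{5} - \frac{2 - \frac{1}{2}}{5} = \frac{8}{5} - \frac{3}{10} = \frac{13}{10} \approx 1.3$)
$h = \frac{\sqrt{530}}{10}$ ($h = \sqrt{\frac{13}{10} + 4} = \sqrt{\frac{53}{10}} = \frac{\sqrt{530}}{10} \approx 2.3022$)
$b{\left(H \right)} = 1$
$\left(8 + h\right) b{\left(1 \right)} = \left(8 + \frac{\sqrt{530}}{10}\right) 1 = 8 + \frac{\sqrt{530}}{10}$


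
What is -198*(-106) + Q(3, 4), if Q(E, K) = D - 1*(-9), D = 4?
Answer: 21001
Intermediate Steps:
Q(E, K) = 13 (Q(E, K) = 4 - 1*(-9) = 4 + 9 = 13)
-198*(-106) + Q(3, 4) = -198*(-106) + 13 = 20988 + 13 = 21001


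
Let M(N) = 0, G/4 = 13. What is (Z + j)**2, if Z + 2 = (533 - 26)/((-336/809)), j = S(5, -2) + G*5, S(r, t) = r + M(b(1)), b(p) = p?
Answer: 11505780225/12544 ≈ 9.1723e+5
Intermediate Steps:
G = 52 (G = 4*13 = 52)
S(r, t) = r (S(r, t) = r + 0 = r)
j = 265 (j = 5 + 52*5 = 5 + 260 = 265)
Z = -136945/112 (Z = -2 + (533 - 26)/((-336/809)) = -2 + 507/((-336*1/809)) = -2 + 507/(-336/809) = -2 + 507*(-809/336) = -2 - 136721/112 = -136945/112 ≈ -1222.7)
(Z + j)**2 = (-136945/112 + 265)**2 = (-107265/112)**2 = 11505780225/12544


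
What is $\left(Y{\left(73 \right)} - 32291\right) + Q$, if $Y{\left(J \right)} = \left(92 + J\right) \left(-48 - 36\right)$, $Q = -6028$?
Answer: $-52179$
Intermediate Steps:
$Y{\left(J \right)} = -7728 - 84 J$ ($Y{\left(J \right)} = \left(92 + J\right) \left(-84\right) = -7728 - 84 J$)
$\left(Y{\left(73 \right)} - 32291\right) + Q = \left(\left(-7728 - 6132\right) - 32291\right) - 6028 = \left(-13860 - 32291\right) - 6028 = -46151 - 6028 = -52179$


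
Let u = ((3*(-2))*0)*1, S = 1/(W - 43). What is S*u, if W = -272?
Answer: 0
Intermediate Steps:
S = -1/315 (S = 1/(-272 - 43) = 1/(-315) = -1/315 ≈ -0.0031746)
u = 0 (u = -6*0*1 = 0*1 = 0)
S*u = -1/315*0 = 0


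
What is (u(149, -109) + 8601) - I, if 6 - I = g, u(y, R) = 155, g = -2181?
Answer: 6569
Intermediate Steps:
I = 2187 (I = 6 - 1*(-2181) = 6 + 2181 = 2187)
(u(149, -109) + 8601) - I = (155 + 8601) - 1*2187 = 8756 - 2187 = 6569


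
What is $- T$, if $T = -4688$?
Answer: $4688$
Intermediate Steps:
$- T = \left(-1\right) \left(-4688\right) = 4688$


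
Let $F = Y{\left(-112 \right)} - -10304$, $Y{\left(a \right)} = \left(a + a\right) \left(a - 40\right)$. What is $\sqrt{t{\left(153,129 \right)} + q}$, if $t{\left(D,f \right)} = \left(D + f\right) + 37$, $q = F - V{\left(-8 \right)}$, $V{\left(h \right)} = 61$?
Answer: $\sqrt{44610} \approx 211.21$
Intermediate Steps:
$Y{\left(a \right)} = 2 a \left(-40 + a\right)$
$F = 44352$ ($F = 2 \left(-112\right) \left(-40 - 112\right) - -10304 = 2 \left(-112\right) \left(-152\right) + 10304 = 34048 + 10304 = 44352$)
$q = 44291$ ($q = 44352 - 61 = 44291$)
$t{\left(D,f \right)} = 37 + D + f$
$\sqrt{t{\left(153,129 \right)} + q} = \sqrt{\left(37 + 153 + 129\right) + 44291} = \sqrt{319 + 44291} = \sqrt{44610}$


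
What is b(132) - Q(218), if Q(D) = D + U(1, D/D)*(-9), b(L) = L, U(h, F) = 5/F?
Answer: -41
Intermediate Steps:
Q(D) = -45 + D (Q(D) = D + (5/((D/D)))*(-9) = D + (5/1)*(-9) = D + (5*1)*(-9) = D + 5*(-9) = D - 45 = -45 + D)
b(132) - Q(218) = 132 - (-45 + 218) = 132 - 1*173 = 132 - 173 = -41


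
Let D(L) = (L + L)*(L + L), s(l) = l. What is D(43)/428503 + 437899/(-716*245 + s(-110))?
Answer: -186342815317/75215131590 ≈ -2.4775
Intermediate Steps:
D(L) = 4*L² (D(L) = (2*L)*(2*L) = 4*L²)
D(43)/428503 + 437899/(-716*245 + s(-110)) = (4*43²)/428503 + 437899/(-716*245 - 110) = (4*1849)*(1/428503) + 437899/(-175420 - 110) = 7396*(1/428503) + 437899/(-175530) = 7396/428503 + 437899*(-1/175530) = 7396/428503 - 437899/175530 = -186342815317/75215131590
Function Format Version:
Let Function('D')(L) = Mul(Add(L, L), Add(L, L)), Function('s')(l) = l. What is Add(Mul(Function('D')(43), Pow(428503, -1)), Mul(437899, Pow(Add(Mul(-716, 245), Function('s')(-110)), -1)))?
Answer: Rational(-186342815317, 75215131590) ≈ -2.4775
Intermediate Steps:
Function('D')(L) = Mul(4, Pow(L, 2)) (Function('D')(L) = Mul(Mul(2, L), Mul(2, L)) = Mul(4, Pow(L, 2)))
Add(Mul(Function('D')(43), Pow(428503, -1)), Mul(437899, Pow(Add(Mul(-716, 245), Function('s')(-110)), -1))) = Add(Mul(Mul(4, Pow(43, 2)), Pow(428503, -1)), Mul(437899, Pow(Add(Mul(-716, 245), -110), -1))) = Add(Mul(Mul(4, 1849), Rational(1, 428503)), Mul(437899, Pow(Add(-175420, -110), -1))) = Add(Mul(7396, Rational(1, 428503)), Mul(437899, Pow(-175530, -1))) = Add(Rational(7396, 428503), Mul(437899, Rational(-1, 175530))) = Add(Rational(7396, 428503), Rational(-437899, 175530)) = Rational(-186342815317, 75215131590)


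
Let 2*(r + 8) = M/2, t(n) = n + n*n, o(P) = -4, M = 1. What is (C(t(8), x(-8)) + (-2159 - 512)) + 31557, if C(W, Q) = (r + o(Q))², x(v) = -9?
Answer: 464385/16 ≈ 29024.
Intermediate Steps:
t(n) = n + n²
r = -31/4 (r = -8 + (1/2)/2 = -8 + (1*(½))/2 = -8 + (½)*(½) = -8 + ¼ = -31/4 ≈ -7.7500)
C(W, Q) = 2209/16 (C(W, Q) = (-31/4 - 4)² = (-47/4)² = 2209/16)
(C(t(8), x(-8)) + (-2159 - 512)) + 31557 = (2209/16 + (-2159 - 512)) + 31557 = (2209/16 - 2671) + 31557 = -40527/16 + 31557 = 464385/16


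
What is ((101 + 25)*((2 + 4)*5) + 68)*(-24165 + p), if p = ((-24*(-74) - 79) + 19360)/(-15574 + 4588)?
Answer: -170272555076/1831 ≈ -9.2994e+7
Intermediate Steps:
p = -7019/3662 (p = ((1776 - 79) + 19360)/(-10986) = (1697 + 19360)*(-1/10986) = 21057*(-1/10986) = -7019/3662 ≈ -1.9167)
((101 + 25)*((2 + 4)*5) + 68)*(-24165 + p) = ((101 + 25)*((2 + 4)*5) + 68)*(-24165 - 7019/3662) = (126*(6*5) + 68)*(-88499249/3662) = (126*30 + 68)*(-88499249/3662) = (3780 + 68)*(-88499249/3662) = 3848*(-88499249/3662) = -170272555076/1831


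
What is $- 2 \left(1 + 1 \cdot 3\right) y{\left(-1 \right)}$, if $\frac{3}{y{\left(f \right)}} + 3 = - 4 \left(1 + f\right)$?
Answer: $8$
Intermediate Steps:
$y{\left(f \right)} = \frac{3}{-7 - 4 f}$ ($y{\left(f \right)} = \frac{3}{-3 - 4 \left(1 + f\right)} = \frac{3}{-3 - \left(4 + 4 f\right)} = \frac{3}{-7 - 4 f}$)
$- 2 \left(1 + 1 \cdot 3\right) y{\left(-1 \right)} = - 2 \left(1 + 1 \cdot 3\right) \left(- \frac{3}{7 + 4 \left(-1\right)}\right) = - 2 \left(1 + 3\right) \left(- \frac{3}{7 - 4}\right) = \left(-2\right) 4 \left(- \frac{3}{3}\right) = - 8 \left(\left(-3\right) \frac{1}{3}\right) = \left(-8\right) \left(-1\right) = 8$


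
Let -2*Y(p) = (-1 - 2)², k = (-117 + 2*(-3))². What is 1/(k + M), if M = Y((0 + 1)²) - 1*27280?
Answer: -2/24311 ≈ -8.2267e-5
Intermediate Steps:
k = 15129 (k = (-117 - 6)² = (-123)² = 15129)
Y(p) = -9/2 (Y(p) = -(-1 - 2)²/2 = -½*(-3)² = -½*9 = -9/2)
M = -54569/2 (M = -9/2 - 1*27280 = -9/2 - 27280 = -54569/2 ≈ -27285.)
1/(k + M) = 1/(15129 - 54569/2) = 1/(-24311/2) = -2/24311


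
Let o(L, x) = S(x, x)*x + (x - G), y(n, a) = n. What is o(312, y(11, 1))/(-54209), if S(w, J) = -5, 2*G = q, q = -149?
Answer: -61/108418 ≈ -0.00056264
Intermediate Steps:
G = -149/2 (G = (½)*(-149) = -149/2 ≈ -74.500)
o(L, x) = 149/2 - 4*x (o(L, x) = -5*x + (x - 1*(-149/2)) = -5*x + (x + 149/2) = -5*x + (149/2 + x) = 149/2 - 4*x)
o(312, y(11, 1))/(-54209) = (149/2 - 4*11)/(-54209) = (149/2 - 44)*(-1/54209) = (61/2)*(-1/54209) = -61/108418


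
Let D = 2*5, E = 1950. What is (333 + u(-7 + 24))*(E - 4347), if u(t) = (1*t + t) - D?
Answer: -855729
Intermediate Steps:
D = 10
u(t) = -10 + 2*t (u(t) = (1*t + t) - 1*10 = (t + t) - 10 = 2*t - 10 = -10 + 2*t)
(333 + u(-7 + 24))*(E - 4347) = (333 + (-10 + 2*(-7 + 24)))*(1950 - 4347) = (333 + (-10 + 2*17))*(-2397) = (333 + (-10 + 34))*(-2397) = (333 + 24)*(-2397) = 357*(-2397) = -855729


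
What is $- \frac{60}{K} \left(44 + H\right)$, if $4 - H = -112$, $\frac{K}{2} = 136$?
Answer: $- \frac{600}{17} \approx -35.294$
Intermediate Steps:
$K = 272$ ($K = 2 \cdot 136 = 272$)
$H = 116$ ($H = 4 - -112 = 4 + 112 = 116$)
$- \frac{60}{K} \left(44 + H\right) = - \frac{60}{272} \left(44 + 116\right) = \left(-60\right) \frac{1}{272} \cdot 160 = \left(- \frac{15}{68}\right) 160 = - \frac{600}{17}$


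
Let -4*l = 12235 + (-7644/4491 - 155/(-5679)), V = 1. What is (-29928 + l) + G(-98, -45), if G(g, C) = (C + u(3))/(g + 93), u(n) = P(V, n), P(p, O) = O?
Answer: -467267771353/14169105 ≈ -32978.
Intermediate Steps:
u(n) = n
G(g, C) = (3 + C)/(93 + g) (G(g, C) = (C + 3)/(g + 93) = (3 + C)/(93 + g))
l = -8666763479/2833821 (l = -(12235 + (-7644/4491 - 155/(-5679)))/4 = -(12235 + (-7644*1/4491 - 155*(-1/5679)))/4 = -(12235 + (-2548/1497 + 155/5679))/4 = -(12235 - 4746019/2833821)/4 = -¼*34667053916/2833821 = -8666763479/2833821 ≈ -3058.3)
(-29928 + l) + G(-98, -45) = (-29928 - 8666763479/2833821) + (3 - 45)/(93 - 98) = -93477358367/2833821 - 42/(-5) = -93477358367/2833821 - ⅕*(-42) = -93477358367/2833821 + 42/5 = -467267771353/14169105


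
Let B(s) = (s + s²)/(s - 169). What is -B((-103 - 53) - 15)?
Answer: 171/2 ≈ 85.500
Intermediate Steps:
B(s) = (s + s²)/(-169 + s)
-B((-103 - 53) - 15) = -((-103 - 53) - 15)*(1 + ((-103 - 53) - 15))/(-169 + ((-103 - 53) - 15)) = -(-156 - 15)*(1 + (-156 - 15))/(-169 + (-156 - 15)) = -(-171)*(1 - 171)/(-169 - 171) = -(-171)*(-170)/(-340) = -(-171)*(-1)*(-170)/340 = -1*(-171/2) = 171/2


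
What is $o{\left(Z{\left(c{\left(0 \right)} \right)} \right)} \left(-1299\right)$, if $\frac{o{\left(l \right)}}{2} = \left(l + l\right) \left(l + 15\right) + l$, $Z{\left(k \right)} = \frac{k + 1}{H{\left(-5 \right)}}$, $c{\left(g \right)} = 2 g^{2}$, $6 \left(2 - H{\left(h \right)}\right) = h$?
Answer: $- \frac{8401932}{289} \approx -29072.0$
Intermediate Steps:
$H{\left(h \right)} = 2 - \frac{h}{6}$
$Z{\left(k \right)} = \frac{6}{17} + \frac{6 k}{17}$ ($Z{\left(k \right)} = \frac{k + 1}{2 - - \frac{5}{6}} = \frac{1 + k}{2 + \frac{5}{6}} = \frac{1 + k}{\frac{17}{6}} = \left(1 + k\right) \frac{6}{17} = \frac{6}{17} + \frac{6 k}{17}$)
$o{\left(l \right)} = 2 l + 4 l \left(15 + l\right)$ ($o{\left(l \right)} = 2 \left(\left(l + l\right) \left(l + 15\right) + l\right) = 2 \left(2 l \left(15 + l\right) + l\right) = 2 \left(l + 2 l \left(15 + l\right)\right) = 2 l + 4 l \left(15 + l\right)$)
$o{\left(Z{\left(c{\left(0 \right)} \right)} \right)} \left(-1299\right) = 2 \left(\frac{6}{17} + \frac{6 \cdot 2 \cdot 0^{2}}{17}\right) \left(31 + 2 \left(\frac{6}{17} + \frac{6 \cdot 2 \cdot 0^{2}}{17}\right)\right) \left(-1299\right) = 2 \left(\frac{6}{17} + \frac{6 \cdot 2 \cdot 0}{17}\right) \left(31 + 2 \left(\frac{6}{17} + \frac{6 \cdot 2 \cdot 0}{17}\right)\right) \left(-1299\right) = 2 \left(\frac{6}{17} + \frac{6}{17} \cdot 0\right) \left(31 + 2 \left(\frac{6}{17} + \frac{6}{17} \cdot 0\right)\right) \left(-1299\right) = 2 \left(\frac{6}{17} + 0\right) \left(31 + 2 \left(\frac{6}{17} + 0\right)\right) \left(-1299\right) = 2 \cdot \frac{6}{17} \left(31 + 2 \cdot \frac{6}{17}\right) \left(-1299\right) = 2 \cdot \frac{6}{17} \left(31 + \frac{12}{17}\right) \left(-1299\right) = 2 \cdot \frac{6}{17} \cdot \frac{539}{17} \left(-1299\right) = \frac{6468}{289} \left(-1299\right) = - \frac{8401932}{289}$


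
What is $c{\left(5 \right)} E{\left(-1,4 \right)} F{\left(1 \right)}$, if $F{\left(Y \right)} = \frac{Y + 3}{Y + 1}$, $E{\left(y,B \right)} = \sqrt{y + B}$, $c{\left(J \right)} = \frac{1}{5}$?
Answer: $\frac{2 \sqrt{3}}{5} \approx 0.69282$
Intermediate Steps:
$c{\left(J \right)} = \frac{1}{5}$
$E{\left(y,B \right)} = \sqrt{B + y}$
$F{\left(Y \right)} = \frac{3 + Y}{1 + Y}$
$c{\left(5 \right)} E{\left(-1,4 \right)} F{\left(1 \right)} = \frac{\sqrt{4 - 1}}{5} \frac{3 + 1}{1 + 1} = \frac{\sqrt{3}}{5} \cdot \frac{1}{2} \cdot 4 = \frac{\sqrt{3}}{5} \cdot 2 = \frac{2 \sqrt{3}}{5}$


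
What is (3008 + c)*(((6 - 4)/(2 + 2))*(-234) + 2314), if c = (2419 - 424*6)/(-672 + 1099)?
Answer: 2821587327/427 ≈ 6.6079e+6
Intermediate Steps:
c = -125/427 (c = (2419 - 2544)/427 = -125*1/427 = -125/427 ≈ -0.29274)
(3008 + c)*(((6 - 4)/(2 + 2))*(-234) + 2314) = (3008 - 125/427)*(((6 - 4)/(2 + 2))*(-234) + 2314) = 1284291*((2/4)*(-234) + 2314)/427 = 1284291*((2*(¼))*(-234) + 2314)/427 = 1284291*((½)*(-234) + 2314)/427 = 1284291*(-117 + 2314)/427 = (1284291/427)*2197 = 2821587327/427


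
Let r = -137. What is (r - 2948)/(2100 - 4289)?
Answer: 3085/2189 ≈ 1.4093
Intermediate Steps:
(r - 2948)/(2100 - 4289) = (-137 - 2948)/(2100 - 4289) = -3085/(-2189) = -3085*(-1/2189) = 3085/2189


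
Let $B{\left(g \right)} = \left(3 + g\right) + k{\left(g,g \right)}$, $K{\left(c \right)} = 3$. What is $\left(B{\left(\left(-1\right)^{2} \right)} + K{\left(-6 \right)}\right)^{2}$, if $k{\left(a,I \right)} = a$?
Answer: $64$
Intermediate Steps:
$B{\left(g \right)} = 3 + 2 g$ ($B{\left(g \right)} = \left(3 + g\right) + g = 3 + 2 g$)
$\left(B{\left(\left(-1\right)^{2} \right)} + K{\left(-6 \right)}\right)^{2} = \left(\left(3 + 2 \left(-1\right)^{2}\right) + 3\right)^{2} = \left(\left(3 + 2 \cdot 1\right) + 3\right)^{2} = \left(\left(3 + 2\right) + 3\right)^{2} = \left(5 + 3\right)^{2} = 8^{2} = 64$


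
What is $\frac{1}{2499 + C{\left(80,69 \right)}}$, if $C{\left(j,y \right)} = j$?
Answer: $\frac{1}{2579} \approx 0.00038775$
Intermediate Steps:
$\frac{1}{2499 + C{\left(80,69 \right)}} = \frac{1}{2499 + 80} = \frac{1}{2579}$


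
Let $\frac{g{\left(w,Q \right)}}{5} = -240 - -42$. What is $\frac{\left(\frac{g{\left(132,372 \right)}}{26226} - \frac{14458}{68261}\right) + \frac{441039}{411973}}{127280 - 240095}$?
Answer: $- \frac{6727813350130}{924480586052407323} \approx -7.2774 \cdot 10^{-6}$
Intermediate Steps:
$g{\left(w,Q \right)} = -990$ ($g{\left(w,Q \right)} = 5 \left(-240 - -42\right) = 5 \left(-240 + 42\right) = 5 \left(-198\right) = -990$)
$\frac{\left(\frac{g{\left(132,372 \right)}}{26226} - \frac{14458}{68261}\right) + \frac{441039}{411973}}{127280 - 240095} = \frac{\left(- \frac{990}{26226} - \frac{14458}{68261}\right) + \frac{441039}{411973}}{127280 - 240095} = \frac{\left(\left(-990\right) \frac{1}{26226} - \frac{14458}{68261}\right) + 441039 \cdot \frac{1}{411973}}{-112815} = \left(\left(- \frac{55}{1457} - \frac{14458}{68261}\right) + \frac{441039}{411973}\right) \left(- \frac{1}{112815}\right) = \left(- \frac{24819661}{99456277} + \frac{441039}{411973}\right) \left(- \frac{1}{112815}\right) = \frac{33639066750650}{40973300804521} \left(- \frac{1}{112815}\right) = - \frac{6727813350130}{924480586052407323}$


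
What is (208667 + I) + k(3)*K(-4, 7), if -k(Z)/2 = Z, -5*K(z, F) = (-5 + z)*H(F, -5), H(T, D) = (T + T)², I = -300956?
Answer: -472029/5 ≈ -94406.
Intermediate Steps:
H(T, D) = 4*T² (H(T, D) = (2*T)² = 4*T²)
K(z, F) = -4*F²*(-5 + z)/5 (K(z, F) = -(-5 + z)*4*F²/5 = -4*F²*(-5 + z)/5)
k(Z) = -2*Z
(208667 + I) + k(3)*K(-4, 7) = (208667 - 300956) + (-2*3)*((⅘)*7²*(5 - 1*(-4))) = -92289 - 24*49*(5 + 4)/5 = -92289 - 24*49*9/5 = -92289 - 6*1764/5 = -92289 - 10584/5 = -472029/5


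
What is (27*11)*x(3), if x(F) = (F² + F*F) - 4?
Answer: 4158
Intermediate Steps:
x(F) = -4 + 2*F² (x(F) = (F² + F²) - 4 = 2*F² - 4 = -4 + 2*F²)
(27*11)*x(3) = (27*11)*(-4 + 2*3²) = 297*(-4 + 2*9) = 297*(-4 + 18) = 297*14 = 4158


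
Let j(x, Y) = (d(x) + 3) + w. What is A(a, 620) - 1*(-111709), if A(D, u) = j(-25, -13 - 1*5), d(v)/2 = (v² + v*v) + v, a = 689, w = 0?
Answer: 114162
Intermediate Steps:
d(v) = 2*v + 4*v² (d(v) = 2*((v² + v*v) + v) = 2*((v² + v²) + v) = 2*(2*v² + v) = 2*(v + 2*v²) = 2*v + 4*v²)
j(x, Y) = 3 + 2*x*(1 + 2*x) (j(x, Y) = (2*x*(1 + 2*x) + 3) + 0 = (3 + 2*x*(1 + 2*x)) + 0 = 3 + 2*x*(1 + 2*x))
A(D, u) = 2453 (A(D, u) = 3 + 2*(-25)*(1 + 2*(-25)) = 3 + 2*(-25)*(1 - 50) = 3 + 2*(-25)*(-49) = 3 + 2450 = 2453)
A(a, 620) - 1*(-111709) = 2453 - 1*(-111709) = 2453 + 111709 = 114162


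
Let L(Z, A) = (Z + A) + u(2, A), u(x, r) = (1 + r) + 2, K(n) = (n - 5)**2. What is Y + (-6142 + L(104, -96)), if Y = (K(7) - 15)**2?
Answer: -6106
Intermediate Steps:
K(n) = (-5 + n)**2
u(x, r) = 3 + r
L(Z, A) = 3 + Z + 2*A (L(Z, A) = (Z + A) + (3 + A) = (A + Z) + (3 + A) = 3 + Z + 2*A)
Y = 121 (Y = ((-5 + 7)**2 - 15)**2 = (2**2 - 15)**2 = (4 - 15)**2 = (-11)**2 = 121)
Y + (-6142 + L(104, -96)) = 121 + (-6142 + (3 + 104 + 2*(-96))) = 121 + (-6142 + (3 + 104 - 192)) = 121 + (-6142 - 85) = 121 - 6227 = -6106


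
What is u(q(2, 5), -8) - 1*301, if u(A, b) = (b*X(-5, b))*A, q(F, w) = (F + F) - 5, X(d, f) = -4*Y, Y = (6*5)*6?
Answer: -6061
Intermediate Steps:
Y = 180 (Y = 30*6 = 180)
X(d, f) = -720 (X(d, f) = -4*180 = -720)
q(F, w) = -5 + 2*F (q(F, w) = 2*F - 5 = -5 + 2*F)
u(A, b) = -720*A*b (u(A, b) = (b*(-720))*A = (-720*b)*A = -720*A*b)
u(q(2, 5), -8) - 1*301 = -720*(-5 + 2*2)*(-8) - 1*301 = -720*(-5 + 4)*(-8) - 301 = -720*(-1)*(-8) - 301 = -5760 - 301 = -6061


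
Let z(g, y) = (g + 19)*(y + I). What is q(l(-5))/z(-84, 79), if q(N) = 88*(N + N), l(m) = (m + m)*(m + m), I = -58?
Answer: -3520/273 ≈ -12.894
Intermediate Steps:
z(g, y) = (-58 + y)*(19 + g) (z(g, y) = (g + 19)*(y - 58) = (19 + g)*(-58 + y) = (-58 + y)*(19 + g))
l(m) = 4*m**2 (l(m) = (2*m)*(2*m) = 4*m**2)
q(N) = 176*N (q(N) = 88*(2*N) = 176*N)
q(l(-5))/z(-84, 79) = (176*(4*(-5)**2))/(-1102 - 58*(-84) + 19*79 - 84*79) = (176*(4*25))/(-1102 + 4872 + 1501 - 6636) = (176*100)/(-1365) = 17600*(-1/1365) = -3520/273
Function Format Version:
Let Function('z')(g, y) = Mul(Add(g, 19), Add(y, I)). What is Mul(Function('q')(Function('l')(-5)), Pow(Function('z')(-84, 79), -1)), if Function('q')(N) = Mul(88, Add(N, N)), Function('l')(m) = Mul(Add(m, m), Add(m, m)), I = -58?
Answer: Rational(-3520, 273) ≈ -12.894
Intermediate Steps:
Function('z')(g, y) = Mul(Add(-58, y), Add(19, g)) (Function('z')(g, y) = Mul(Add(g, 19), Add(y, -58)) = Mul(Add(19, g), Add(-58, y)) = Mul(Add(-58, y), Add(19, g)))
Function('l')(m) = Mul(4, Pow(m, 2)) (Function('l')(m) = Mul(Mul(2, m), Mul(2, m)) = Mul(4, Pow(m, 2)))
Function('q')(N) = Mul(176, N) (Function('q')(N) = Mul(88, Mul(2, N)) = Mul(176, N))
Mul(Function('q')(Function('l')(-5)), Pow(Function('z')(-84, 79), -1)) = Mul(Mul(176, Mul(4, Pow(-5, 2))), Pow(Add(-1102, Mul(-58, -84), Mul(19, 79), Mul(-84, 79)), -1)) = Mul(Mul(176, Mul(4, 25)), Pow(Add(-1102, 4872, 1501, -6636), -1)) = Mul(Mul(176, 100), Pow(-1365, -1)) = Mul(17600, Rational(-1, 1365)) = Rational(-3520, 273)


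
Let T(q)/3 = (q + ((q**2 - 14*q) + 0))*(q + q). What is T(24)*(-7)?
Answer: -266112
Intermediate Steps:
T(q) = 6*q*(q**2 - 13*q) (T(q) = 3*((q + ((q**2 - 14*q) + 0))*(q + q)) = 3*((q + (q**2 - 14*q))*(2*q)) = 3*((q**2 - 13*q)*(2*q)) = 3*(2*q*(q**2 - 13*q)) = 6*q*(q**2 - 13*q))
T(24)*(-7) = (6*24**2*(-13 + 24))*(-7) = (6*576*11)*(-7) = 38016*(-7) = -266112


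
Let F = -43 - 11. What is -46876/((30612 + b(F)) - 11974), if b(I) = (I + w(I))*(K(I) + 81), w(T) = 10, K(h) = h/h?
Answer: -23438/7515 ≈ -3.1188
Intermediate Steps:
K(h) = 1
F = -54
b(I) = 820 + 82*I (b(I) = (I + 10)*(1 + 81) = (10 + I)*82 = 820 + 82*I)
-46876/((30612 + b(F)) - 11974) = -46876/((30612 + (820 + 82*(-54))) - 11974) = -46876/((30612 + (820 - 4428)) - 11974) = -46876/((30612 - 3608) - 11974) = -46876/(27004 - 11974) = -46876/15030 = -46876*1/15030 = -23438/7515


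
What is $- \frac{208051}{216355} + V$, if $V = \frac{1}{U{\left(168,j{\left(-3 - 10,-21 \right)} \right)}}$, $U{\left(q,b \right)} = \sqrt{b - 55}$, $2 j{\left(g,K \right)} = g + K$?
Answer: $- \frac{208051}{216355} - \frac{i \sqrt{2}}{12} \approx -0.96162 - 0.11785 i$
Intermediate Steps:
$j{\left(g,K \right)} = \frac{K}{2} + \frac{g}{2}$ ($j{\left(g,K \right)} = \frac{g + K}{2} = \frac{K + g}{2} = \frac{K}{2} + \frac{g}{2}$)
$U{\left(q,b \right)} = \sqrt{-55 + b}$
$V = - \frac{i \sqrt{2}}{12}$ ($V = \frac{1}{\sqrt{-55 + \left(\frac{1}{2} \left(-21\right) + \frac{-3 - 10}{2}\right)}} = \frac{1}{\sqrt{-55 - \left(\frac{21}{2} - \frac{-3 - 10}{2}\right)}} = \frac{1}{\sqrt{-55 + \left(- \frac{21}{2} + \frac{1}{2} \left(-13\right)\right)}} = \frac{1}{\sqrt{-55 - 17}} = \frac{1}{\sqrt{-72}} = \frac{1}{6 i \sqrt{2}} = - \frac{i \sqrt{2}}{12} \approx - 0.11785 i$)
$- \frac{208051}{216355} + V = - \frac{208051}{216355} - \frac{i \sqrt{2}}{12}$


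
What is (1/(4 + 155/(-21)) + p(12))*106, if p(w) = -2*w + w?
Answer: -92538/71 ≈ -1303.4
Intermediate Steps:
p(w) = -w
(1/(4 + 155/(-21)) + p(12))*106 = (1/(4 + 155/(-21)) - 1*12)*106 = (1/(4 + 155*(-1/21)) - 12)*106 = (1/(4 - 155/21) - 12)*106 = (1/(-71/21) - 12)*106 = (-21/71 - 12)*106 = -873/71*106 = -92538/71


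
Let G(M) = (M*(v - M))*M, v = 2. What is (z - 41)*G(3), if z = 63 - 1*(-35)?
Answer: -513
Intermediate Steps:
z = 98 (z = 63 + 35 = 98)
G(M) = M²*(2 - M) (G(M) = (M*(2 - M))*M = M²*(2 - M))
(z - 41)*G(3) = (98 - 41)*(3²*(2 - 1*3)) = 57*(9*(2 - 3)) = 57*(9*(-1)) = 57*(-9) = -513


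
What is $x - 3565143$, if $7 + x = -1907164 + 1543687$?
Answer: $-3928627$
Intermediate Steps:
$x = -363484$ ($x = -7 + \left(-1907164 + 1543687\right) = -7 - 363477 = -363484$)
$x - 3565143 = -363484 - 3565143 = -3928627$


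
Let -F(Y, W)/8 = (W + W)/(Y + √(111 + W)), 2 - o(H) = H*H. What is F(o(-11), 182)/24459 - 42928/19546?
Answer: -1819286658256/828744076869 + 728*√293/84799353 ≈ -2.1951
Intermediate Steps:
o(H) = 2 - H² (o(H) = 2 - H*H = 2 - H²)
F(Y, W) = -16*W/(Y + √(111 + W)) (F(Y, W) = -8*(W + W)/(Y + √(111 + W)) = -8*2*W/(Y + √(111 + W)) = -16*W/(Y + √(111 + W)))
F(o(-11), 182)/24459 - 42928/19546 = -16*182/((2 - 1*(-11)²) + √(111 + 182))/24459 - 42928/19546 = -16*182/((2 - 1*121) + √293)*(1/24459) - 42928*1/19546 = -16*182/((2 - 121) + √293)*(1/24459) - 21464/9773 = -16*182/(-119 + √293)*(1/24459) - 21464/9773 = -2912/(-119 + √293)*(1/24459) - 21464/9773 = -2912/(24459*(-119 + √293)) - 21464/9773 = -21464/9773 - 2912/(24459*(-119 + √293))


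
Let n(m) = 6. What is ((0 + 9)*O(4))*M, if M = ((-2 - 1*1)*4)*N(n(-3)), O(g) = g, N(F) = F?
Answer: -2592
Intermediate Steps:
M = -72 (M = ((-2 - 1*1)*4)*6 = ((-2 - 1)*4)*6 = -3*4*6 = -12*6 = -72)
((0 + 9)*O(4))*M = ((0 + 9)*4)*(-72) = (9*4)*(-72) = 36*(-72) = -2592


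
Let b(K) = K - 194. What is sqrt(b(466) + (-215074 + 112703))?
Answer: I*sqrt(102099) ≈ 319.53*I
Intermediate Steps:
b(K) = -194 + K
sqrt(b(466) + (-215074 + 112703)) = sqrt((-194 + 466) + (-215074 + 112703)) = sqrt(272 - 102371) = sqrt(-102099) = I*sqrt(102099)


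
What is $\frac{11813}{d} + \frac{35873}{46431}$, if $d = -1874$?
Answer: $- \frac{481263401}{87011694} \approx -5.531$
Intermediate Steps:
$\frac{11813}{d} + \frac{35873}{46431} = \frac{11813}{-1874} + \frac{35873}{46431} = 11813 \left(- \frac{1}{1874}\right) + 35873 \cdot \frac{1}{46431} = - \frac{11813}{1874} + \frac{35873}{46431} = - \frac{481263401}{87011694}$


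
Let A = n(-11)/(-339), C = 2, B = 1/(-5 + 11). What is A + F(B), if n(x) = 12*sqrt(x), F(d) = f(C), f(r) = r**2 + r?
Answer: 6 - 4*I*sqrt(11)/113 ≈ 6.0 - 0.1174*I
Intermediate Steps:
B = 1/6 ≈ 0.16667
f(r) = r + r**2
F(d) = 6 (F(d) = 2*(1 + 2) = 2*3 = 6)
A = -4*I*sqrt(11)/113 (A = (12*sqrt(-11))/(-339) = (12*(I*sqrt(11)))*(-1/339) = (12*I*sqrt(11))*(-1/339) = -4*I*sqrt(11)/113 ≈ -0.1174*I)
A + F(B) = -4*I*sqrt(11)/113 + 6 = 6 - 4*I*sqrt(11)/113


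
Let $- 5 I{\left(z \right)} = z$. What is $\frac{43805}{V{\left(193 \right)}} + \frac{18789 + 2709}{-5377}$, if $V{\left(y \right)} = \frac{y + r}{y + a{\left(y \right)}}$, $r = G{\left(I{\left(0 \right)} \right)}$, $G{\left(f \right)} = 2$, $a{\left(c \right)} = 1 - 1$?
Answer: $\frac{9090985699}{209703} \approx 43352.0$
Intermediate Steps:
$I{\left(z \right)} = - \frac{z}{5}$
$a{\left(c \right)} = 0$
$r = 2$
$V{\left(y \right)} = \frac{2 + y}{y}$ ($V{\left(y \right)} = \frac{y + 2}{y + 0} = \frac{2 + y}{y}$)
$\frac{43805}{V{\left(193 \right)}} + \frac{18789 + 2709}{-5377} = \frac{43805}{\frac{1}{193} \left(2 + 193\right)} + \frac{18789 + 2709}{-5377} = \frac{43805}{\frac{1}{193} \cdot 195} + 21498 \left(- \frac{1}{5377}\right) = \frac{43805}{\frac{195}{193}} - \frac{21498}{5377} = 43805 \cdot \frac{193}{195} - \frac{21498}{5377} = \frac{1690873}{39} - \frac{21498}{5377} = \frac{9090985699}{209703}$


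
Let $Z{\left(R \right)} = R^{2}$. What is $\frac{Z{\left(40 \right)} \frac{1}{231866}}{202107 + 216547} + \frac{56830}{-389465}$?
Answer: $- \frac{275829000839106}{1890300087039263} \approx -0.14592$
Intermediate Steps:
$\frac{Z{\left(40 \right)} \frac{1}{231866}}{202107 + 216547} + \frac{56830}{-389465} = \frac{40^{2} \cdot \frac{1}{231866}}{202107 + 216547} + \frac{56830}{-389465} = \frac{1600 \cdot \frac{1}{231866}}{418654} + 56830 \left(- \frac{1}{389465}\right) = \frac{800}{115933} \cdot \frac{1}{418654} - \frac{11366}{77893} = \frac{400}{24267907091} - \frac{11366}{77893} = - \frac{275829000839106}{1890300087039263}$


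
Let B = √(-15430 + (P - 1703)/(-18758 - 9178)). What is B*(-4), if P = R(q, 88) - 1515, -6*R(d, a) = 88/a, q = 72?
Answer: -I*√752612011161/1746 ≈ -496.87*I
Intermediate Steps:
R(d, a) = -44/(3*a)
P = -9091/6 (P = -44/3/88 - 1515 = -44/3*1/88 - 1515 = -⅙ - 1515 = -9091/6 ≈ -1515.2)
B = I*√752612011161/6984 (B = √(-15430 + (-9091/6 - 1703)/(-18758 - 9178)) = √(-15430 - 19309/6/(-27936)) = √(-15430 - 19309/6*(-1/27936)) = √(-15430 + 19309/167616) = √(-2586295571/167616) = I*√752612011161/6984 ≈ 124.22*I)
B*(-4) = (I*√752612011161/6984)*(-4) = -I*√752612011161/1746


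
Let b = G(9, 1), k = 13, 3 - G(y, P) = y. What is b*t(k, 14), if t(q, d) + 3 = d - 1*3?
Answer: -48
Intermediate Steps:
G(y, P) = 3 - y
b = -6 (b = 3 - 1*9 = 3 - 9 = -6)
t(q, d) = -6 + d (t(q, d) = -3 + (d - 1*3) = -3 + (d - 3) = -3 + (-3 + d) = -6 + d)
b*t(k, 14) = -6*(-6 + 14) = -6*8 = -48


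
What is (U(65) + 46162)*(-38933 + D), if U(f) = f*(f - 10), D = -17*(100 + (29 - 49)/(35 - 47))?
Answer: -2022372736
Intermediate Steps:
D = -5185/3 (D = -17*(100 - 20/(-12)) = -17*(100 - 20*(-1/12)) = -17*(100 + 5/3) = -17*305/3 = -5185/3 ≈ -1728.3)
U(f) = f*(-10 + f)
(U(65) + 46162)*(-38933 + D) = (65*(-10 + 65) + 46162)*(-38933 - 5185/3) = (65*55 + 46162)*(-121984/3) = (3575 + 46162)*(-121984/3) = 49737*(-121984/3) = -2022372736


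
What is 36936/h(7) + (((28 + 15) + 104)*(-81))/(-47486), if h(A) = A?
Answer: 1754026245/332402 ≈ 5276.8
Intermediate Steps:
36936/h(7) + (((28 + 15) + 104)*(-81))/(-47486) = 36936/7 + (((28 + 15) + 104)*(-81))/(-47486) = 36936*(1/7) + ((43 + 104)*(-81))*(-1/47486) = 36936/7 + (147*(-81))*(-1/47486) = 36936/7 - 11907*(-1/47486) = 36936/7 + 11907/47486 = 1754026245/332402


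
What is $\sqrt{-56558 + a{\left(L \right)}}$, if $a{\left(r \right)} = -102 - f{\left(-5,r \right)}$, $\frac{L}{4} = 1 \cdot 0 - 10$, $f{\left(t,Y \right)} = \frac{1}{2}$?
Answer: $\frac{i \sqrt{226642}}{2} \approx 238.03 i$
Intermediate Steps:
$f{\left(t,Y \right)} = \frac{1}{2}$
$L = -40$ ($L = 4 \left(1 \cdot 0 - 10\right) = 4 \left(0 - 10\right) = 4 \left(-10\right) = -40$)
$a{\left(r \right)} = - \frac{205}{2}$ ($a{\left(r \right)} = -102 - \frac{1}{2} = - \frac{205}{2}$)
$\sqrt{-56558 + a{\left(L \right)}} = \sqrt{-56558 - \frac{205}{2}} = \sqrt{- \frac{113321}{2}} = \frac{i \sqrt{226642}}{2}$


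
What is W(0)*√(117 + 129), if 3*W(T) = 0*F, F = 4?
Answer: 0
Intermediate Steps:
W(T) = 0 (W(T) = (0*4)/3 = (⅓)*0 = 0)
W(0)*√(117 + 129) = 0*√(117 + 129) = 0*√246 = 0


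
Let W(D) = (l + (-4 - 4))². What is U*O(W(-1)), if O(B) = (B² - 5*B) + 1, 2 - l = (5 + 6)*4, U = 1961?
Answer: 12231739461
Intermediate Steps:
l = -42 (l = 2 - (5 + 6)*4 = 2 - 11*4 = 2 - 1*44 = 2 - 44 = -42)
W(D) = 2500 (W(D) = (-42 + (-4 - 4))² = (-42 - 8)² = (-50)² = 2500)
O(B) = 1 + B² - 5*B
U*O(W(-1)) = 1961*(1 + 2500² - 5*2500) = 1961*(1 + 6250000 - 12500) = 1961*6237501 = 12231739461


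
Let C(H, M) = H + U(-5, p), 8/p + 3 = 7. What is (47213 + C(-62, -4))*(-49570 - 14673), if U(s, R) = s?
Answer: -3028800478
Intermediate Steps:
p = 2 (p = 8/(-3 + 7) = 8/4 = 8*(¼) = 2)
C(H, M) = -5 + H (C(H, M) = H - 5 = -5 + H)
(47213 + C(-62, -4))*(-49570 - 14673) = (47213 + (-5 - 62))*(-49570 - 14673) = (47213 - 67)*(-64243) = 47146*(-64243) = -3028800478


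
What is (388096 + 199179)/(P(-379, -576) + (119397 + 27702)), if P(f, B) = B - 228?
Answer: 117455/29259 ≈ 4.0143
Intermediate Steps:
P(f, B) = -228 + B
(388096 + 199179)/(P(-379, -576) + (119397 + 27702)) = (388096 + 199179)/((-228 - 576) + (119397 + 27702)) = 587275/(-804 + 147099) = 587275/146295 = 587275*(1/146295) = 117455/29259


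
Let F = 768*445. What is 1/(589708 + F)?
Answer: 1/931468 ≈ 1.0736e-6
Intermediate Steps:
F = 341760
1/(589708 + F) = 1/(589708 + 341760) = 1/931468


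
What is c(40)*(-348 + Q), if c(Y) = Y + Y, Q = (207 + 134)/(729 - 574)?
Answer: -27664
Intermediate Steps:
Q = 11/5 (Q = 341/155 = 341*(1/155) = 11/5 ≈ 2.2000)
c(Y) = 2*Y
c(40)*(-348 + Q) = (2*40)*(-348 + 11/5) = 80*(-1729/5) = -27664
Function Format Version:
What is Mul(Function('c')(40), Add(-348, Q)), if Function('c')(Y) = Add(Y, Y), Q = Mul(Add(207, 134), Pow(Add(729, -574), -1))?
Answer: -27664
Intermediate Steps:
Q = Rational(11, 5) (Q = Mul(341, Pow(155, -1)) = Mul(341, Rational(1, 155)) = Rational(11, 5) ≈ 2.2000)
Function('c')(Y) = Mul(2, Y)
Mul(Function('c')(40), Add(-348, Q)) = Mul(Mul(2, 40), Add(-348, Rational(11, 5))) = Mul(80, Rational(-1729, 5)) = -27664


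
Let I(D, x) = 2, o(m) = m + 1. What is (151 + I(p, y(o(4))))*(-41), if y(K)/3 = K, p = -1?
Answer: -6273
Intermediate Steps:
o(m) = 1 + m
y(K) = 3*K
(151 + I(p, y(o(4))))*(-41) = (151 + 2)*(-41) = 153*(-41) = -6273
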